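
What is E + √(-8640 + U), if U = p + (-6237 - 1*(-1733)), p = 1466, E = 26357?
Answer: 26357 + I*√11678 ≈ 26357.0 + 108.06*I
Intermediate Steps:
U = -3038 (U = 1466 + (-6237 - 1*(-1733)) = 1466 + (-6237 + 1733) = 1466 - 4504 = -3038)
E + √(-8640 + U) = 26357 + √(-8640 - 3038) = 26357 + √(-11678) = 26357 + I*√11678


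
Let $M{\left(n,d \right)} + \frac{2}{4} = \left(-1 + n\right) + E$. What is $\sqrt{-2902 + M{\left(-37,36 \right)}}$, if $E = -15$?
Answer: $\frac{i \sqrt{11822}}{2} \approx 54.365 i$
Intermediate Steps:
$M{\left(n,d \right)} = - \frac{33}{2} + n$ ($M{\left(n,d \right)} = - \frac{1}{2} + \left(\left(-1 + n\right) - 15\right) = - \frac{1}{2} + \left(-16 + n\right) = - \frac{33}{2} + n$)
$\sqrt{-2902 + M{\left(-37,36 \right)}} = \sqrt{-2902 - \frac{107}{2}} = \sqrt{- \frac{5911}{2}} = \frac{i \sqrt{11822}}{2}$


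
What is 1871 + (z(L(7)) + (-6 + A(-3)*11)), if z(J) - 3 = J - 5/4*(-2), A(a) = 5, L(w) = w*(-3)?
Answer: 3809/2 ≈ 1904.5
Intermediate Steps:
L(w) = -3*w
z(J) = 11/2 + J (z(J) = 3 + (J - 5/4*(-2)) = 3 + (J + 5/2) = 3 + (5/2 + J) = 11/2 + J)
1871 + (z(L(7)) + (-6 + A(-3)*11)) = 1871 + ((11/2 - 3*7) + (-6 + 5*11)) = 1871 + ((11/2 - 21) + (-6 + 55)) = 1871 + (-31/2 + 49) = 1871 + 67/2 = 3809/2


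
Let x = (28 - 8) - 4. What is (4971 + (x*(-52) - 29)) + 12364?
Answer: 16474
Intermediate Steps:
x = 16 (x = 20 - 4 = 16)
(4971 + (x*(-52) - 29)) + 12364 = (4971 + (16*(-52) - 29)) + 12364 = (4971 + (-832 - 29)) + 12364 = (4971 - 861) + 12364 = 4110 + 12364 = 16474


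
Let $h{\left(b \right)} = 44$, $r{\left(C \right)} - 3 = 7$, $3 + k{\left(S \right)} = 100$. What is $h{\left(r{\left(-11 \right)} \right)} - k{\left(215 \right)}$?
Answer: $-53$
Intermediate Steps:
$k{\left(S \right)} = 97$ ($k{\left(S \right)} = -3 + 100 = 97$)
$r{\left(C \right)} = 10$ ($r{\left(C \right)} = 3 + 7 = 10$)
$h{\left(r{\left(-11 \right)} \right)} - k{\left(215 \right)} = 44 - 97 = -53$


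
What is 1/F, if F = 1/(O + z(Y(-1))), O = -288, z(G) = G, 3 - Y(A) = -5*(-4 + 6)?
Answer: -275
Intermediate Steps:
Y(A) = 13 (Y(A) = 3 - (-5)*(-4 + 6) = 3 - (-5)*2 = 3 - 1*(-10) = 3 + 10 = 13)
F = -1/275 (F = 1/(-288 + 13) = 1/(-275) = -1/275 ≈ -0.0036364)
1/F = 1/(-1/275) = -275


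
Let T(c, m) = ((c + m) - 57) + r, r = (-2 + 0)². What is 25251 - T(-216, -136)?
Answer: 25656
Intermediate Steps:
r = 4 (r = (-2)² = 4)
T(c, m) = -53 + c + m (T(c, m) = ((c + m) - 57) + 4 = (-57 + c + m) + 4 = -53 + c + m)
25251 - T(-216, -136) = 25251 - (-53 - 216 - 136) = 25251 - 1*(-405) = 25251 + 405 = 25656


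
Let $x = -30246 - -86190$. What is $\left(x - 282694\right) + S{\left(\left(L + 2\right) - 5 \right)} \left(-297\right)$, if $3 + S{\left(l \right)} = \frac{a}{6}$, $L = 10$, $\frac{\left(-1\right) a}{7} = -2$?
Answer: $-226552$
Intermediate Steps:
$a = 14$ ($a = \left(-7\right) \left(-2\right) = 14$)
$S{\left(l \right)} = - \frac{2}{3}$ ($S{\left(l \right)} = -3 + \frac{14}{6} = -3 + 14 \cdot \frac{1}{6} = -3 + \frac{7}{3} = - \frac{2}{3}$)
$x = 55944$ ($x = -30246 + 86190 = 55944$)
$\left(x - 282694\right) + S{\left(\left(L + 2\right) - 5 \right)} \left(-297\right) = \left(55944 - 282694\right) - -198 = -226750 + 198 = -226552$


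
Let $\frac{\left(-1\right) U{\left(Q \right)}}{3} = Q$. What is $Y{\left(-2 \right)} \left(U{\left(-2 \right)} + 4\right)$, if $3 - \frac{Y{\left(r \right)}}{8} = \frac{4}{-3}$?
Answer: $\frac{1040}{3} \approx 346.67$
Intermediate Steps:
$U{\left(Q \right)} = - 3 Q$
$Y{\left(r \right)} = \frac{104}{3}$ ($Y{\left(r \right)} = 24 - 8 \frac{4}{-3} = 24 - 8 \cdot 4 \left(- \frac{1}{3}\right) = 24 - - \frac{32}{3} = 24 + \frac{32}{3} = \frac{104}{3}$)
$Y{\left(-2 \right)} \left(U{\left(-2 \right)} + 4\right) = \frac{104 \left(\left(-3\right) \left(-2\right) + 4\right)}{3} = \frac{104 \left(6 + 4\right)}{3} = \frac{104}{3} \cdot 10 = \frac{1040}{3}$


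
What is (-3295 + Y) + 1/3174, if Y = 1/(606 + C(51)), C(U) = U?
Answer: -2290372993/695106 ≈ -3295.0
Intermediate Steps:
Y = 1/657 (Y = 1/(606 + 51) = 1/657 ≈ 0.0015221)
(-3295 + Y) + 1/3174 = (-3295 + 1/657) + 1/3174 = -2164814/657 + 1/3174 = -2290372993/695106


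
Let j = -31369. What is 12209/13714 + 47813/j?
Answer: -272723361/430194466 ≈ -0.63395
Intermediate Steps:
12209/13714 + 47813/j = 12209/13714 + 47813/(-31369) = 12209*(1/13714) + 47813*(-1/31369) = 12209/13714 - 47813/31369 = -272723361/430194466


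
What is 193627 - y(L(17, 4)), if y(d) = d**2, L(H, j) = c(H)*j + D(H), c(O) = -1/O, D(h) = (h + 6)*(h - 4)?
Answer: 30161962/289 ≈ 1.0437e+5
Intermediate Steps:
D(h) = (-4 + h)*(6 + h) (D(h) = (6 + h)*(-4 + h) = (-4 + h)*(6 + h))
L(H, j) = -24 + H**2 + 2*H - j/H (L(H, j) = (-1/H)*j + (-24 + H**2 + 2*H) = -j/H + (-24 + H**2 + 2*H) = -24 + H**2 + 2*H - j/H)
193627 - y(L(17, 4)) = 193627 - (-24 + 17**2 + 2*17 - 1*4/17)**2 = 193627 - (-24 + 289 + 34 - 1*4*1/17)**2 = 193627 - (-24 + 289 + 34 - 4/17)**2 = 193627 - (5079/17)**2 = 193627 - 1*25796241/289 = 193627 - 25796241/289 = 30161962/289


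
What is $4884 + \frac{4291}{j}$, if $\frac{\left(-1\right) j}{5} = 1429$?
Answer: $\frac{34891889}{7145} \approx 4883.4$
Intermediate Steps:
$j = -7145$ ($j = \left(-5\right) 1429 = -7145$)
$4884 + \frac{4291}{j} = 4884 + \frac{4291}{-7145} = 4884 + 4291 \left(- \frac{1}{7145}\right) = 4884 - \frac{4291}{7145} = \frac{34891889}{7145}$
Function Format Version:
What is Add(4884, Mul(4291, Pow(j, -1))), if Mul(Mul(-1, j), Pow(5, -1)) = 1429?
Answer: Rational(34891889, 7145) ≈ 4883.4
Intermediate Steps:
j = -7145 (j = Mul(-5, 1429) = -7145)
Add(4884, Mul(4291, Pow(j, -1))) = Add(4884, Mul(4291, Pow(-7145, -1))) = Add(4884, Mul(4291, Rational(-1, 7145))) = Add(4884, Rational(-4291, 7145)) = Rational(34891889, 7145)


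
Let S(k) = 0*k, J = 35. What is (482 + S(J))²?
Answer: 232324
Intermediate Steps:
S(k) = 0
(482 + S(J))² = (482 + 0)² = 482² = 232324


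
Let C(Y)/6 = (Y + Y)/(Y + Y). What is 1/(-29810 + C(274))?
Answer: -1/29804 ≈ -3.3553e-5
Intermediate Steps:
C(Y) = 6 (C(Y) = 6*((Y + Y)/(Y + Y)) = 6*((2*Y)/((2*Y))) = 6*((2*Y)*(1/(2*Y))) = 6*1 = 6)
1/(-29810 + C(274)) = 1/(-29810 + 6) = 1/(-29804) = -1/29804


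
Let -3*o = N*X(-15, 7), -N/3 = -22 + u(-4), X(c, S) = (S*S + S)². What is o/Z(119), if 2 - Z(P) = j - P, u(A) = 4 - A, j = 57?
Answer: -686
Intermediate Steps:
X(c, S) = (S + S²)² (X(c, S) = (S² + S)² = (S + S²)²)
Z(P) = -55 + P (Z(P) = 2 - (57 - P) = 2 + (-57 + P) = -55 + P)
N = 42 (N = -3*(-22 + (4 - 1*(-4))) = -3*(-22 + (4 + 4)) = -3*(-22 + 8) = -3*(-14) = 42)
o = -43904 (o = -14*7²*(1 + 7)² = -14*49*8² = -14*49*64 = -14*3136 = -⅓*131712 = -43904)
o/Z(119) = -43904/(-55 + 119) = -43904/64 = -43904*1/64 = -686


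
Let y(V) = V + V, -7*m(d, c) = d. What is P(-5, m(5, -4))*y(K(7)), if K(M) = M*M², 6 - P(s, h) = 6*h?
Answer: 7056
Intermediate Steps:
m(d, c) = -d/7
P(s, h) = 6 - 6*h
K(M) = M³
y(V) = 2*V
P(-5, m(5, -4))*y(K(7)) = (6 - (-6)*5/7)*(2*7³) = (6 - 6*(-5/7))*(2*343) = (6 + 30/7)*686 = (72/7)*686 = 7056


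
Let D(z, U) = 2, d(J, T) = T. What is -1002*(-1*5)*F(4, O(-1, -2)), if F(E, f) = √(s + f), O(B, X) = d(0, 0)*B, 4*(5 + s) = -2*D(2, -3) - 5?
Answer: 2505*I*√29 ≈ 13490.0*I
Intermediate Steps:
s = -29/4 (s = -5 + (-2*2 - 5)/4 = -5 + (-4 - 5)/4 = -5 + (¼)*(-9) = -5 - 9/4 = -29/4 ≈ -7.2500)
O(B, X) = 0 (O(B, X) = 0*B = 0)
F(E, f) = √(-29/4 + f)
-1002*(-1*5)*F(4, O(-1, -2)) = -1002*(-1*5)*√(-29 + 4*0)/2 = -(-5010)*√(-29 + 0)/2 = -(-5010)*√(-29)/2 = -(-5010)*(I*√29)/2 = -(-5010)*I*√29/2 = -(-2505)*I*√29 = 2505*I*√29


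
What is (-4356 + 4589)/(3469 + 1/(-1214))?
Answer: 282862/4211365 ≈ 0.067166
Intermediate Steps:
(-4356 + 4589)/(3469 + 1/(-1214)) = 233/(3469 - 1/1214) = 233/(4211365/1214) = 233*(1214/4211365) = 282862/4211365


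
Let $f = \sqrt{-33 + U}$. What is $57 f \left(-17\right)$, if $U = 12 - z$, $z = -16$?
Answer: $- 969 i \sqrt{5} \approx - 2166.8 i$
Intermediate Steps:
$U = 28$ ($U = 12 - -16 = 12 + 16 = 28$)
$f = i \sqrt{5}$ ($f = \sqrt{-33 + 28} = \sqrt{-5} = i \sqrt{5} \approx 2.2361 i$)
$57 f \left(-17\right) = 57 i \sqrt{5} \left(-17\right) = - 969 i \sqrt{5}$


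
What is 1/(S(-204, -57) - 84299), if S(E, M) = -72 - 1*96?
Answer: -1/84467 ≈ -1.1839e-5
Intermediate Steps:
S(E, M) = -168 (S(E, M) = -72 - 96 = -168)
1/(S(-204, -57) - 84299) = 1/(-168 - 84299) = 1/(-84467) = -1/84467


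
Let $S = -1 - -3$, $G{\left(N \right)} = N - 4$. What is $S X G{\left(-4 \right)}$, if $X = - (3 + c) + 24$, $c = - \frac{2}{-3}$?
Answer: $- \frac{976}{3} \approx -325.33$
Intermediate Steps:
$G{\left(N \right)} = -4 + N$
$c = \frac{2}{3}$ ($c = \left(-2\right) \left(- \frac{1}{3}\right) = \frac{2}{3} \approx 0.66667$)
$S = 2$ ($S = -1 + 3 = 2$)
$X = \frac{61}{3}$ ($X = - (3 + \frac{2}{3}) + 24 = \left(-1\right) \frac{11}{3} + 24 = - \frac{11}{3} + 24 = \frac{61}{3} \approx 20.333$)
$S X G{\left(-4 \right)} = 2 \cdot \frac{61}{3} \left(-4 - 4\right) = \frac{122}{3} \left(-8\right) = - \frac{976}{3}$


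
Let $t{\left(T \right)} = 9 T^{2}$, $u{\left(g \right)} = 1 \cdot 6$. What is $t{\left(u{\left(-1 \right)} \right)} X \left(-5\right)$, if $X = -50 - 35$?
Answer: $137700$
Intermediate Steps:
$u{\left(g \right)} = 6$
$X = -85$ ($X = -50 - 35 = -85$)
$t{\left(u{\left(-1 \right)} \right)} X \left(-5\right) = 9 \cdot 6^{2} \left(-85\right) \left(-5\right) = 9 \cdot 36 \left(-85\right) \left(-5\right) = 324 \left(-85\right) \left(-5\right) = \left(-27540\right) \left(-5\right) = 137700$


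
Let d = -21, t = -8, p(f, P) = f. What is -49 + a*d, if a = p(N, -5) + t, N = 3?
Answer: 56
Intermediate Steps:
a = -5 (a = 3 - 8 = -5)
-49 + a*d = -49 - 5*(-21) = -49 + 105 = 56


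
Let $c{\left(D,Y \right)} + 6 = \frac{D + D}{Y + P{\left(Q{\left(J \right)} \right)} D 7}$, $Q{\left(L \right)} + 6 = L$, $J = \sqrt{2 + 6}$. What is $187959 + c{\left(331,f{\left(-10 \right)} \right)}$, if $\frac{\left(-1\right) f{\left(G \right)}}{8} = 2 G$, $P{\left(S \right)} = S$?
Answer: $\frac{6855332107538}{36473663} - \frac{766927 \sqrt{2}}{36473663} \approx 1.8795 \cdot 10^{5}$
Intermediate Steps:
$J = 2 \sqrt{2}$ ($J = \sqrt{8} = 2 \sqrt{2} \approx 2.8284$)
$Q{\left(L \right)} = -6 + L$
$f{\left(G \right)} = - 16 G$ ($f{\left(G \right)} = - 8 \cdot 2 G = - 16 G$)
$c{\left(D,Y \right)} = -6 + \frac{2 D}{Y + 7 D \left(-6 + 2 \sqrt{2}\right)}$ ($c{\left(D,Y \right)} = -6 + \frac{D + D}{Y + \left(-6 + 2 \sqrt{2}\right) D 7} = -6 + \frac{2 D}{Y + D \left(-6 + 2 \sqrt{2}\right) 7} = -6 + \frac{2 D}{Y + 7 D \left(-6 + 2 \sqrt{2}\right)}$)
$187959 + c{\left(331,f{\left(-10 \right)} \right)} = 187959 + \frac{2 \left(\left(-1\right) 331 + 3 \left(\left(-16\right) \left(-10\right)\right) - 13902 \left(3 - \sqrt{2}\right)\right)}{- \left(-16\right) \left(-10\right) + 14 \cdot 331 \left(3 - \sqrt{2}\right)} = 187959 + \frac{2 \left(-331 + 3 \cdot 160 - \left(41706 - 13902 \sqrt{2}\right)\right)}{\left(-1\right) 160 + \left(13902 - 4634 \sqrt{2}\right)} = 187959 + \frac{2 \left(-331 + 480 - \left(41706 - 13902 \sqrt{2}\right)\right)}{-160 + \left(13902 - 4634 \sqrt{2}\right)} = 187959 + \frac{2 \left(-41557 + 13902 \sqrt{2}\right)}{13742 - 4634 \sqrt{2}}$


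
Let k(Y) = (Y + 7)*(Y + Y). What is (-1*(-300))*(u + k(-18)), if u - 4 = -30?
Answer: 111000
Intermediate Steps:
u = -26 (u = 4 - 30 = -26)
k(Y) = 2*Y*(7 + Y) (k(Y) = (7 + Y)*(2*Y) = 2*Y*(7 + Y))
(-1*(-300))*(u + k(-18)) = (-1*(-300))*(-26 + 2*(-18)*(7 - 18)) = 300*(-26 + 2*(-18)*(-11)) = 300*(-26 + 396) = 300*370 = 111000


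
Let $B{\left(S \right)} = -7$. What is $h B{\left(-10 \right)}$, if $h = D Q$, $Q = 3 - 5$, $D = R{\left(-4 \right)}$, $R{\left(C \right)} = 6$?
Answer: $84$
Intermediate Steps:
$D = 6$
$Q = -2$ ($Q = 3 - 5 = -2$)
$h = -12$ ($h = 6 \left(-2\right) = -12$)
$h B{\left(-10 \right)} = \left(-12\right) \left(-7\right) = 84$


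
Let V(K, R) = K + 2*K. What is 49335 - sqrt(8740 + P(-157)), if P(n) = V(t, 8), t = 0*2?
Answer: 49335 - 2*sqrt(2185) ≈ 49242.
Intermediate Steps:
t = 0
V(K, R) = 3*K
P(n) = 0 (P(n) = 3*0 = 0)
49335 - sqrt(8740 + P(-157)) = 49335 - sqrt(8740 + 0) = 49335 - sqrt(8740) = 49335 - 2*sqrt(2185)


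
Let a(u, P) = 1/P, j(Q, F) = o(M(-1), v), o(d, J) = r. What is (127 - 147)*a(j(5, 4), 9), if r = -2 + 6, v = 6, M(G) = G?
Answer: -20/9 ≈ -2.2222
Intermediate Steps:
r = 4
o(d, J) = 4
j(Q, F) = 4
(127 - 147)*a(j(5, 4), 9) = (127 - 147)/9 = -20*1/9 = -20/9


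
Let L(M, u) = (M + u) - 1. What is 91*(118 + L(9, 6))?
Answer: 12012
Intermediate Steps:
L(M, u) = -1 + M + u
91*(118 + L(9, 6)) = 91*(118 + (-1 + 9 + 6)) = 91*(118 + 14) = 91*132 = 12012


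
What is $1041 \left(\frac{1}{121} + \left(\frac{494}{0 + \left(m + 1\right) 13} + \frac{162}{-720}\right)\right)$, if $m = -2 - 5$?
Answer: $- \frac{33002129}{4840} \approx -6818.6$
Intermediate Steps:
$m = -7$
$1041 \left(\frac{1}{121} + \left(\frac{494}{0 + \left(m + 1\right) 13} + \frac{162}{-720}\right)\right) = 1041 \left(\frac{1}{121} + \left(\frac{494}{0 + \left(-7 + 1\right) 13} + \frac{162}{-720}\right)\right) = 1041 \left(\frac{1}{121} + \left(\frac{494}{0 - 78} + 162 \left(- \frac{1}{720}\right)\right)\right) = 1041 \left(\frac{1}{121} + \left(\frac{494}{0 - 78} - \frac{9}{40}\right)\right) = 1041 \left(\frac{1}{121} + \left(\frac{494}{-78} - \frac{9}{40}\right)\right) = 1041 \left(\frac{1}{121} + \left(494 \left(- \frac{1}{78}\right) - \frac{9}{40}\right)\right) = 1041 \left(\frac{1}{121} - \frac{787}{120}\right) = 1041 \left(- \frac{95107}{14520}\right) = - \frac{33002129}{4840}$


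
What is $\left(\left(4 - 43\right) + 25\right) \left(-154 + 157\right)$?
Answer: $-42$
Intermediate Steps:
$\left(\left(4 - 43\right) + 25\right) \left(-154 + 157\right) = \left(-39 + 25\right) 3 = \left(-14\right) 3 = -42$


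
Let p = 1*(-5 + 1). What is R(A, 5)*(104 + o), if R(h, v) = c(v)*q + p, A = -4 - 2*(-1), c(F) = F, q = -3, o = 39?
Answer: -2717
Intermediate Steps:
A = -2 (A = -4 + 2 = -2)
p = -4 (p = 1*(-4) = -4)
R(h, v) = -4 - 3*v (R(h, v) = v*(-3) - 4 = -3*v - 4 = -4 - 3*v)
R(A, 5)*(104 + o) = (-4 - 3*5)*(104 + 39) = (-4 - 15)*143 = -19*143 = -2717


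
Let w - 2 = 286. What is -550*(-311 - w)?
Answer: 329450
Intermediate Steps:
w = 288 (w = 2 + 286 = 288)
-550*(-311 - w) = -550*(-311 - 1*288) = -550*(-311 - 288) = -550*(-599) = 329450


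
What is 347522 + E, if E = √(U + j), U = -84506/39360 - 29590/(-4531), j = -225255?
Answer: 347522 + I*√111939746242090519590/22292520 ≈ 3.4752e+5 + 474.61*I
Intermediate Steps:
U = 390882857/89170080 (U = -84506*1/39360 - 29590*(-1/4531) = -42253/19680 + 29590/4531 = 390882857/89170080 ≈ 4.3836)
E = I*√111939746242090519590/22292520 (E = √(390882857/89170080 - 225255) = √(-20085615487543/89170080) = I*√111939746242090519590/22292520 ≈ 474.61*I)
347522 + E = 347522 + I*√111939746242090519590/22292520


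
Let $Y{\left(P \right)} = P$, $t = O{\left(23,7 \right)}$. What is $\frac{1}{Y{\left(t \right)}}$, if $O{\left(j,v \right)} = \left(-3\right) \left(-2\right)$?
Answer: $\frac{1}{6} \approx 0.16667$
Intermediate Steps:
$O{\left(j,v \right)} = 6$
$t = 6$
$\frac{1}{Y{\left(t \right)}} = \frac{1}{6}$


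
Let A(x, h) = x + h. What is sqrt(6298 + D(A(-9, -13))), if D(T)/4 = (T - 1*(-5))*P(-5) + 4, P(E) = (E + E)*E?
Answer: sqrt(2914) ≈ 53.981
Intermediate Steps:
A(x, h) = h + x
P(E) = 2*E**2 (P(E) = (2*E)*E = 2*E**2)
D(T) = 1016 + 200*T (D(T) = 4*((T - 1*(-5))*(2*(-5)**2) + 4) = 4*((T + 5)*(2*25) + 4) = 4*((5 + T)*50 + 4) = 4*((250 + 50*T) + 4) = 4*(254 + 50*T) = 1016 + 200*T)
sqrt(6298 + D(A(-9, -13))) = sqrt(6298 + (1016 + 200*(-13 - 9))) = sqrt(6298 + (1016 + 200*(-22))) = sqrt(6298 + (1016 - 4400)) = sqrt(6298 - 3384) = sqrt(2914)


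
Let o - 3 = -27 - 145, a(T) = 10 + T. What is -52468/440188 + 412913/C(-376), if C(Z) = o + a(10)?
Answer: -45441791344/16397003 ≈ -2771.3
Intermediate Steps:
o = -169 (o = 3 + (-27 - 145) = 3 - 172 = -169)
C(Z) = -149 (C(Z) = -169 + (10 + 10) = -169 + 20 = -149)
-52468/440188 + 412913/C(-376) = -52468/440188 + 412913/(-149) = -52468*1/440188 + 412913*(-1/149) = -13117/110047 - 412913/149 = -45441791344/16397003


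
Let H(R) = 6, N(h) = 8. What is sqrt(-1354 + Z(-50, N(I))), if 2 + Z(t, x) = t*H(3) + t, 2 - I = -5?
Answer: I*sqrt(1706) ≈ 41.304*I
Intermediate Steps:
I = 7 (I = 2 - 1*(-5) = 2 + 5 = 7)
Z(t, x) = -2 + 7*t (Z(t, x) = -2 + (t*6 + t) = -2 + (6*t + t) = -2 + 7*t)
sqrt(-1354 + Z(-50, N(I))) = sqrt(-1354 + (-2 + 7*(-50))) = sqrt(-1354 + (-2 - 350)) = sqrt(-1354 - 352) = sqrt(-1706) = I*sqrt(1706)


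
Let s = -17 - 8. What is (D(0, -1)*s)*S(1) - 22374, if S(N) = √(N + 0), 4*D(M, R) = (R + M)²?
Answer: -89521/4 ≈ -22380.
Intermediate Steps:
D(M, R) = (M + R)²/4 (D(M, R) = (R + M)²/4 = (M + R)²/4)
S(N) = √N
s = -25
(D(0, -1)*s)*S(1) - 22374 = (((0 - 1)²/4)*(-25))*√1 - 22374 = (((¼)*(-1)²)*(-25))*1 - 22374 = (((¼)*1)*(-25))*1 - 22374 = ((¼)*(-25))*1 - 22374 = -25/4*1 - 22374 = -25/4 - 22374 = -89521/4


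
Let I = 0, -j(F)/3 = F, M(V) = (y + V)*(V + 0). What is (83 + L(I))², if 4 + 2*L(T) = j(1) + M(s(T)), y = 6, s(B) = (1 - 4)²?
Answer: 21609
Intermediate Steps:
s(B) = 9 (s(B) = (-3)² = 9)
M(V) = V*(6 + V) (M(V) = (6 + V)*(V + 0) = (6 + V)*V = V*(6 + V))
j(F) = -3*F
L(T) = 64 (L(T) = -2 + (-3*1 + 9*(6 + 9))/2 = -2 + (-3 + 9*15)/2 = -2 + (-3 + 135)/2 = -2 + (½)*132 = -2 + 66 = 64)
(83 + L(I))² = (83 + 64)² = 147² = 21609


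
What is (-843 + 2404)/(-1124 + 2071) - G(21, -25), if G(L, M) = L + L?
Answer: -38213/947 ≈ -40.352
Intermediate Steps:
G(L, M) = 2*L
(-843 + 2404)/(-1124 + 2071) - G(21, -25) = (-843 + 2404)/(-1124 + 2071) - 2*21 = 1561/947 - 1*42 = 1561*(1/947) - 42 = 1561/947 - 42 = -38213/947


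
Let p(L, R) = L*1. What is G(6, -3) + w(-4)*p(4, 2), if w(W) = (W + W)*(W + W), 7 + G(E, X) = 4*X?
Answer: 237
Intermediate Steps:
p(L, R) = L
G(E, X) = -7 + 4*X
w(W) = 4*W² (w(W) = (2*W)*(2*W) = 4*W²)
G(6, -3) + w(-4)*p(4, 2) = (-7 + 4*(-3)) + (4*(-4)²)*4 = (-7 - 12) + (4*16)*4 = -19 + 64*4 = -19 + 256 = 237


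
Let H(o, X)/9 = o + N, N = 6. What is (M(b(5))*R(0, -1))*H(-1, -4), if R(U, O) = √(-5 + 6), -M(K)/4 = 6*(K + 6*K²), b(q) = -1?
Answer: -5400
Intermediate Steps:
M(K) = -144*K² - 24*K (M(K) = -24*(K + 6*K²) = -4*(6*K + 36*K²) = -144*K² - 24*K)
H(o, X) = 54 + 9*o (H(o, X) = 9*(o + 6) = 9*(6 + o) = 54 + 9*o)
R(U, O) = 1 (R(U, O) = √1 = 1)
(M(b(5))*R(0, -1))*H(-1, -4) = (-24*(-1)*(1 + 6*(-1))*1)*(54 + 9*(-1)) = (-24*(-1)*(1 - 6)*1)*(54 - 9) = (-24*(-1)*(-5)*1)*45 = -120*1*45 = -120*45 = -5400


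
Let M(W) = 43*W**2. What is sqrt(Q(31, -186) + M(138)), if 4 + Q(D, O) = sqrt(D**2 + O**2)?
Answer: sqrt(818888 + 31*sqrt(37)) ≈ 905.03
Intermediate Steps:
Q(D, O) = -4 + sqrt(D**2 + O**2)
sqrt(Q(31, -186) + M(138)) = sqrt((-4 + sqrt(31**2 + (-186)**2)) + 43*138**2) = sqrt((-4 + sqrt(961 + 34596)) + 43*19044) = sqrt((-4 + sqrt(35557)) + 818892) = sqrt((-4 + 31*sqrt(37)) + 818892) = sqrt(818888 + 31*sqrt(37))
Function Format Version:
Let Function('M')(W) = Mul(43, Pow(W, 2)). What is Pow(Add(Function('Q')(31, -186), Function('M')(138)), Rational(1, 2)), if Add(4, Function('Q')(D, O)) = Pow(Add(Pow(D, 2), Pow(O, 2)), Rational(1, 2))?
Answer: Pow(Add(818888, Mul(31, Pow(37, Rational(1, 2)))), Rational(1, 2)) ≈ 905.03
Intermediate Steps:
Function('Q')(D, O) = Add(-4, Pow(Add(Pow(D, 2), Pow(O, 2)), Rational(1, 2)))
Pow(Add(Function('Q')(31, -186), Function('M')(138)), Rational(1, 2)) = Pow(Add(Add(-4, Pow(Add(Pow(31, 2), Pow(-186, 2)), Rational(1, 2))), Mul(43, Pow(138, 2))), Rational(1, 2)) = Pow(Add(Add(-4, Pow(Add(961, 34596), Rational(1, 2))), Mul(43, 19044)), Rational(1, 2)) = Pow(Add(Add(-4, Pow(35557, Rational(1, 2))), 818892), Rational(1, 2)) = Pow(Add(Add(-4, Mul(31, Pow(37, Rational(1, 2)))), 818892), Rational(1, 2)) = Pow(Add(818888, Mul(31, Pow(37, Rational(1, 2)))), Rational(1, 2))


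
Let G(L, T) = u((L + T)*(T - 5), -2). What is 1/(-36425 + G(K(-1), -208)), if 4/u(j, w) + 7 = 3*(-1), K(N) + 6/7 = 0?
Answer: -5/182127 ≈ -2.7453e-5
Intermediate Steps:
K(N) = -6/7 (K(N) = -6/7 + 0 = -6/7)
u(j, w) = -⅖ (u(j, w) = 4/(-7 + 3*(-1)) = 4/(-7 - 3) = 4/(-10) = 4*(-⅒) = -⅖)
G(L, T) = -⅖
1/(-36425 + G(K(-1), -208)) = 1/(-36425 - ⅖) = 1/(-182127/5) = -5/182127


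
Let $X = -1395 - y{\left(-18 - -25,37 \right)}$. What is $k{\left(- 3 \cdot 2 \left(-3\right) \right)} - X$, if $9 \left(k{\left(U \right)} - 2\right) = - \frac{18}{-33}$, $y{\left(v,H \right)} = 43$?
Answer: $\frac{47522}{33} \approx 1440.1$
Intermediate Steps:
$k{\left(U \right)} = \frac{68}{33}$ ($k{\left(U \right)} = 2 + \frac{\left(-18\right) \frac{1}{-33}}{9} = 2 + \frac{\left(-18\right) \left(- \frac{1}{33}\right)}{9} = 2 + \frac{1}{9} \cdot \frac{6}{11} = 2 + \frac{2}{33} = \frac{68}{33}$)
$X = -1438$ ($X = -1395 - 43 = -1438$)
$k{\left(- 3 \cdot 2 \left(-3\right) \right)} - X = \frac{68}{33} - -1438 = \frac{68}{33} + 1438 = \frac{47522}{33}$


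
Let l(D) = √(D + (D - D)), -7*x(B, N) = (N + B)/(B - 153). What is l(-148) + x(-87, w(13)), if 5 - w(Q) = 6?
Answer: -11/210 + 2*I*√37 ≈ -0.052381 + 12.166*I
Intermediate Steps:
w(Q) = -1 (w(Q) = 5 - 1*6 = 5 - 6 = -1)
x(B, N) = -(B + N)/(7*(-153 + B)) (x(B, N) = -(N + B)/(7*(B - 153)) = -(B + N)/(7*(-153 + B)))
l(D) = √D (l(D) = √(D + 0) = √D)
l(-148) + x(-87, w(13)) = √(-148) + (-1*(-87) - 1*(-1))/(7*(-153 - 87)) = 2*I*√37 + (⅐)*(87 + 1)/(-240) = 2*I*√37 + (⅐)*(-1/240)*88 = 2*I*√37 - 11/210 = -11/210 + 2*I*√37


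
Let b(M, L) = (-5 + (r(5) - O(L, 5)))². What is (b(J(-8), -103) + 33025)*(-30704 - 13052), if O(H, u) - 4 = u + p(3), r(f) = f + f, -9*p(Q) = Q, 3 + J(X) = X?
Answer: -13010671576/9 ≈ -1.4456e+9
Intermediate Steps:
J(X) = -3 + X
p(Q) = -Q/9
r(f) = 2*f
O(H, u) = 11/3 + u (O(H, u) = 4 + (u - ⅑*3) = 4 + (u - ⅓) = 4 + (-⅓ + u) = 11/3 + u)
b(M, L) = 121/9 (b(M, L) = (-5 + (2*5 - (11/3 + 5)))² = (-5 + (10 - 1*26/3))² = (-5 + (10 - 26/3))² = (-5 + 4/3)² = (-11/3)² = 121/9)
(b(J(-8), -103) + 33025)*(-30704 - 13052) = (121/9 + 33025)*(-30704 - 13052) = (297346/9)*(-43756) = -13010671576/9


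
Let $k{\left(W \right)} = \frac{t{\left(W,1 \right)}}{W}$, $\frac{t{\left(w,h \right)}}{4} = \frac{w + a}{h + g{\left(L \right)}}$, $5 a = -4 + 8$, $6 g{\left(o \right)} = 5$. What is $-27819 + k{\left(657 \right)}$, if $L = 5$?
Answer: $- \frac{30459413}{1095} \approx -27817.0$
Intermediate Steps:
$g{\left(o \right)} = \frac{5}{6}$ ($g{\left(o \right)} = \frac{1}{6} \cdot 5 = \frac{5}{6}$)
$a = \frac{4}{5}$ ($a = \frac{-4 + 8}{5} = \frac{1}{5} \cdot 4 = \frac{4}{5} \approx 0.8$)
$t{\left(w,h \right)} = \frac{4 \left(\frac{4}{5} + w\right)}{\frac{5}{6} + h}$ ($t{\left(w,h \right)} = 4 \frac{w + \frac{4}{5}}{h + \frac{5}{6}} = 4 \frac{\frac{4}{5} + w}{\frac{5}{6} + h} = \frac{4 \left(\frac{4}{5} + w\right)}{\frac{5}{6} + h}$)
$k{\left(W \right)} = \frac{\frac{96}{55} + \frac{24 W}{11}}{W}$ ($k{\left(W \right)} = \frac{\frac{24}{5} \frac{1}{5 + 6 \cdot 1} \left(4 + 5 W\right)}{W} = \frac{\frac{24}{5} \frac{1}{5 + 6} \left(4 + 5 W\right)}{W} = \frac{\frac{24}{5} \cdot \frac{1}{11} \left(4 + 5 W\right)}{W} = \frac{\frac{96}{55} + \frac{24 W}{11}}{W}$)
$-27819 + k{\left(657 \right)} = -27819 + \frac{24 \left(4 + 5 \cdot 657\right)}{55 \cdot 657} = -27819 + \frac{24}{55} \cdot \frac{1}{657} \left(4 + 3285\right) = -27819 + \frac{24}{55} \cdot \frac{1}{657} \cdot 3289 = -27819 + \frac{2392}{1095} = - \frac{30459413}{1095}$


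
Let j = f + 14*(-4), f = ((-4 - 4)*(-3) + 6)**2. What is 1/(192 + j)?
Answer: 1/1036 ≈ 0.00096525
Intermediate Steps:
f = 900 (f = (-8*(-3) + 6)**2 = (24 + 6)**2 = 30**2 = 900)
j = 844 (j = 900 + 14*(-4) = 900 - 56 = 844)
1/(192 + j) = 1/(192 + 844) = 1/1036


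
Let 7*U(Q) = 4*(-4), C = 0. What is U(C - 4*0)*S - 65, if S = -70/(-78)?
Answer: -2615/39 ≈ -67.051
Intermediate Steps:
S = 35/39 (S = -70*(-1/78) = 35/39 ≈ 0.89744)
U(Q) = -16/7 (U(Q) = (4*(-4))/7 = (⅐)*(-16) = -16/7)
U(C - 4*0)*S - 65 = -16/7*35/39 - 65 = -80/39 - 65 = -2615/39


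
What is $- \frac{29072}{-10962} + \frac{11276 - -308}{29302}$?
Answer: $\frac{34958984}{11471733} \approx 3.0474$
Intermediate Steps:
$- \frac{29072}{-10962} + \frac{11276 - -308}{29302} = \left(-29072\right) \left(- \frac{1}{10962}\right) + \left(11276 + 308\right) \frac{1}{29302} = \frac{14536}{5481} + 11584 \cdot \frac{1}{29302} = \frac{14536}{5481} + \frac{5792}{14651} = \frac{34958984}{11471733}$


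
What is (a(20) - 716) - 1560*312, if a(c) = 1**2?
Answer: -487435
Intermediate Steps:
a(c) = 1
(a(20) - 716) - 1560*312 = (1 - 716) - 1560*312 = -715 - 486720 = -487435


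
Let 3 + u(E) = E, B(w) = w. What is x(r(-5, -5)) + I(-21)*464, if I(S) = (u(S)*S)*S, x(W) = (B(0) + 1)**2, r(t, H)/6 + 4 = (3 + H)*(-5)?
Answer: -4910975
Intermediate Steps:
u(E) = -3 + E
r(t, H) = -114 - 30*H (r(t, H) = -24 + 6*((3 + H)*(-5)) = -24 + 6*(-15 - 5*H) = -24 + (-90 - 30*H) = -114 - 30*H)
x(W) = 1 (x(W) = (0 + 1)**2 = 1**2 = 1)
I(S) = S**2*(-3 + S) (I(S) = ((-3 + S)*S)*S = (S*(-3 + S))*S = S**2*(-3 + S))
x(r(-5, -5)) + I(-21)*464 = 1 + ((-21)**2*(-3 - 21))*464 = 1 + (441*(-24))*464 = 1 - 10584*464 = 1 - 4910976 = -4910975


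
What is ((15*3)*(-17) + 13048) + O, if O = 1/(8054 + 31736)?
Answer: 488740571/39790 ≈ 12283.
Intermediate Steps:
O = 1/39790 ≈ 2.5132e-5
((15*3)*(-17) + 13048) + O = ((15*3)*(-17) + 13048) + 1/39790 = (45*(-17) + 13048) + 1/39790 = (-765 + 13048) + 1/39790 = 12283 + 1/39790 = 488740571/39790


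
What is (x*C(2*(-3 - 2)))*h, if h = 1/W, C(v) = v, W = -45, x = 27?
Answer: 6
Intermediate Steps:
h = -1/45 (h = 1/(-45) = -1/45 ≈ -0.022222)
(x*C(2*(-3 - 2)))*h = (27*(2*(-3 - 2)))*(-1/45) = (27*(2*(-5)))*(-1/45) = (27*(-10))*(-1/45) = -270*(-1/45) = 6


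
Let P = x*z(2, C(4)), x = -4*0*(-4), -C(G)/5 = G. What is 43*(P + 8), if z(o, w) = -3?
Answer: 344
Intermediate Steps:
C(G) = -5*G
x = 0 (x = 0*(-4) = 0)
P = 0 (P = 0*(-3) = 0)
43*(P + 8) = 43*(0 + 8) = 43*8 = 344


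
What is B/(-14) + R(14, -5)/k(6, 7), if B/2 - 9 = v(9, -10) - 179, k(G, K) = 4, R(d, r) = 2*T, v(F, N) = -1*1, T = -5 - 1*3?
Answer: 143/7 ≈ 20.429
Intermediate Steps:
T = -8 (T = -5 - 3 = -8)
v(F, N) = -1
R(d, r) = -16 (R(d, r) = 2*(-8) = -16)
B = -342 (B = 18 + 2*(-1 - 179) = 18 + 2*(-180) = 18 - 360 = -342)
B/(-14) + R(14, -5)/k(6, 7) = -342/(-14) - 16/4 = -342*(-1/14) - 16*¼ = 171/7 - 4 = 143/7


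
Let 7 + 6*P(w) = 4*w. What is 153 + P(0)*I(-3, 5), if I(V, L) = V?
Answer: 313/2 ≈ 156.50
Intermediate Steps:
P(w) = -7/6 + 2*w/3 (P(w) = -7/6 + (4*w)/6 = -7/6 + 2*w/3)
153 + P(0)*I(-3, 5) = 153 + (-7/6 + (⅔)*0)*(-3) = 153 + (-7/6 + 0)*(-3) = 153 - 7/6*(-3) = 153 + 7/2 = 313/2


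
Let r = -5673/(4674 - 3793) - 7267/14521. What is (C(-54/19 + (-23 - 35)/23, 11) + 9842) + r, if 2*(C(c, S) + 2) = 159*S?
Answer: 21074127593/1968154 ≈ 10708.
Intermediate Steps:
C(c, S) = -2 + 159*S/2 (C(c, S) = -2 + (159*S)/2 = -2 + 159*S/2)
r = -6829220/984077 (r = -5673/881 - 7267*1/14521 = -5673*1/881 - 559/1117 = -5673/881 - 559/1117 = -6829220/984077 ≈ -6.9397)
(C(-54/19 + (-23 - 35)/23, 11) + 9842) + r = ((-2 + (159/2)*11) + 9842) - 6829220/984077 = ((-2 + 1749/2) + 9842) - 6829220/984077 = (1745/2 + 9842) - 6829220/984077 = 21429/2 - 6829220/984077 = 21074127593/1968154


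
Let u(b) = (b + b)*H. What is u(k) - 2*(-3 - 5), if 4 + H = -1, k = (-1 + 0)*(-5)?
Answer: -34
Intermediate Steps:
k = 5 (k = -1*(-5) = 5)
H = -5 (H = -4 - 1 = -5)
u(b) = -10*b (u(b) = (b + b)*(-5) = (2*b)*(-5) = -10*b)
u(k) - 2*(-3 - 5) = -10*5 - 2*(-3 - 5) = -50 - 2*(-8) = -50 + 16 = -34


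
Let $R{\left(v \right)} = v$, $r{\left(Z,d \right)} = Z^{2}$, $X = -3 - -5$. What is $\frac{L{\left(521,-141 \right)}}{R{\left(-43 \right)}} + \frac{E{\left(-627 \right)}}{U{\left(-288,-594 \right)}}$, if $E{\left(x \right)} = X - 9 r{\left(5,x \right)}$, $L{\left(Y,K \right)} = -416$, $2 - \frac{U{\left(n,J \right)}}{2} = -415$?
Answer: $\frac{337355}{35862} \approx 9.407$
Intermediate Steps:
$U{\left(n,J \right)} = 834$ ($U{\left(n,J \right)} = 4 - -830 = 4 + 830 = 834$)
$X = 2$ ($X = -3 + 5 = 2$)
$E{\left(x \right)} = -223$ ($E{\left(x \right)} = 2 - 9 \cdot 5^{2} = 2 - 225 = -223$)
$\frac{L{\left(521,-141 \right)}}{R{\left(-43 \right)}} + \frac{E{\left(-627 \right)}}{U{\left(-288,-594 \right)}} = - \frac{416}{-43} - \frac{223}{834} = \left(-416\right) \left(- \frac{1}{43}\right) - \frac{223}{834} = \frac{416}{43} - \frac{223}{834} = \frac{337355}{35862}$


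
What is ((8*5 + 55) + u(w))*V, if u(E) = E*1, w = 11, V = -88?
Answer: -9328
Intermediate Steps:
u(E) = E
((8*5 + 55) + u(w))*V = ((8*5 + 55) + 11)*(-88) = ((40 + 55) + 11)*(-88) = (95 + 11)*(-88) = 106*(-88) = -9328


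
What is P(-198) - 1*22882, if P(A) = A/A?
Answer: -22881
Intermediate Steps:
P(A) = 1
P(-198) - 1*22882 = 1 - 1*22882 = 1 - 22882 = -22881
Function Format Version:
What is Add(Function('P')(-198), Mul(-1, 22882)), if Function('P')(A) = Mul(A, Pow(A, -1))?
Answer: -22881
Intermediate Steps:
Function('P')(A) = 1
Add(Function('P')(-198), Mul(-1, 22882)) = Add(1, Mul(-1, 22882)) = Add(1, -22882) = -22881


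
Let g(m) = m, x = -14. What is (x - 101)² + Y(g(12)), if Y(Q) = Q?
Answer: 13237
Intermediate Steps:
(x - 101)² + Y(g(12)) = (-14 - 101)² + 12 = (-115)² + 12 = 13225 + 12 = 13237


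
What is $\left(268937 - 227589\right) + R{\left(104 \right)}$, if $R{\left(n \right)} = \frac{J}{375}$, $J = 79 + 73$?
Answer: $\frac{15505652}{375} \approx 41348.0$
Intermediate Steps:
$J = 152$
$R{\left(n \right)} = \frac{152}{375}$
$\left(268937 - 227589\right) + R{\left(104 \right)} = \left(268937 - 227589\right) + \frac{152}{375} = 41348 + \frac{152}{375} = \frac{15505652}{375}$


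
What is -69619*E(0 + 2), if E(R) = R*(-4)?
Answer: 556952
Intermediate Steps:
E(R) = -4*R
-69619*E(0 + 2) = -(-278476)*(0 + 2) = -(-278476)*2 = -69619*(-8) = 556952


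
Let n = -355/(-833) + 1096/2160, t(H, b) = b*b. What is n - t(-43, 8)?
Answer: -14184269/224910 ≈ -63.066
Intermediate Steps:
t(H, b) = b²
n = 209971/224910 (n = -355*(-1/833) + 1096*(1/2160) = 355/833 + 137/270 = 209971/224910 ≈ 0.93358)
n - t(-43, 8) = 209971/224910 - 1*8² = 209971/224910 - 1*64 = 209971/224910 - 64 = -14184269/224910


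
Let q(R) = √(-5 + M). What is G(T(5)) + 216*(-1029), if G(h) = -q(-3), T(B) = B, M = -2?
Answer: -222264 - I*√7 ≈ -2.2226e+5 - 2.6458*I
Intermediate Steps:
q(R) = I*√7 (q(R) = √(-5 - 2) = √(-7) = I*√7)
G(h) = -I*√7
G(T(5)) + 216*(-1029) = -I*√7 + 216*(-1029) = -I*√7 - 222264 = -222264 - I*√7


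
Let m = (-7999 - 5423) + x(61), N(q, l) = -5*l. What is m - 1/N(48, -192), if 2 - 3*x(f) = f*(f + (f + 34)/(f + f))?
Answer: -14090401/960 ≈ -14678.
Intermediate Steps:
x(f) = 2/3 - f*(f + (34 + f)/(2*f))/3 (x(f) = 2/3 - f*(f + (f + 34)/(f + f))/3 = 2/3 - f*(f + (34 + f)/((2*f)))/3 = 2/3 - f*(f + (34 + f)*(1/(2*f)))/3 = 2/3 - f*(f + (34 + f)/(2*f))/3)
m = -29355/2 (m = (-7999 - 5423) + (-5 - 1/3*61**2 - 1/6*61) = -13422 + (-5 - 1/3*3721 - 61/6) = -13422 + (-5 - 3721/3 - 61/6) = -13422 - 2511/2 = -29355/2 ≈ -14678.)
m - 1/N(48, -192) = -29355/2 - 1/((-5*(-192))) = -29355/2 - 1/960 = -14090401/960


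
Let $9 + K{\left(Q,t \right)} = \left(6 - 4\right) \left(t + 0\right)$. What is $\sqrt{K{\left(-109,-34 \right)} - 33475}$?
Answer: $12 i \sqrt{233} \approx 183.17 i$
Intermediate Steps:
$K{\left(Q,t \right)} = -9 + 2 t$ ($K{\left(Q,t \right)} = -9 + \left(6 - 4\right) \left(t + 0\right) = -9 + \left(6 - 4\right) t = -9 + 2 t$)
$\sqrt{K{\left(-109,-34 \right)} - 33475} = \sqrt{\left(-9 + 2 \left(-34\right)\right) - 33475} = \sqrt{\left(-9 - 68\right) - 33475} = \sqrt{-77 - 33475} = \sqrt{-33552} = 12 i \sqrt{233}$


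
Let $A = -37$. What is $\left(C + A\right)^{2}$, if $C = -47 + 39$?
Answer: $2025$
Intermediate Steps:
$C = -8$
$\left(C + A\right)^{2} = \left(-8 - 37\right)^{2} = \left(-45\right)^{2} = 2025$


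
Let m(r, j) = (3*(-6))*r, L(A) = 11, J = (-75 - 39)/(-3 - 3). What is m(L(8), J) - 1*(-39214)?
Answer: 39016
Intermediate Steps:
J = 19 (J = -114/(-6) = -114*(-⅙) = 19)
m(r, j) = -18*r
m(L(8), J) - 1*(-39214) = -18*11 - 1*(-39214) = -198 + 39214 = 39016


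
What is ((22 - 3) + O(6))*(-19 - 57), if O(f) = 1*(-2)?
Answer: -1292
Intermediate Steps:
O(f) = -2
((22 - 3) + O(6))*(-19 - 57) = ((22 - 3) - 2)*(-19 - 57) = (19 - 2)*(-76) = 17*(-76) = -1292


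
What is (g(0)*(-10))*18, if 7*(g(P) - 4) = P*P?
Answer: -720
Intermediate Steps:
g(P) = 4 + P**2/7 (g(P) = 4 + (P*P)/7 = 4 + P**2/7)
(g(0)*(-10))*18 = ((4 + (1/7)*0**2)*(-10))*18 = ((4 + (1/7)*0)*(-10))*18 = ((4 + 0)*(-10))*18 = (4*(-10))*18 = -40*18 = -720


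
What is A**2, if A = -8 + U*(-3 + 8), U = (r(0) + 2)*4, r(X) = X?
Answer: 1024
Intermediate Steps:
U = 8 (U = (0 + 2)*4 = 2*4 = 8)
A = 32 (A = -8 + 8*(-3 + 8) = -8 + 8*5 = -8 + 40 = 32)
A**2 = 32**2 = 1024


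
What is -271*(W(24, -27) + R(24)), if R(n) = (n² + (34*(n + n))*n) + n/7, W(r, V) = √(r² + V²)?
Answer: -75400872/7 - 813*√145 ≈ -1.0781e+7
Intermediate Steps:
W(r, V) = √(V² + r²)
R(n) = 69*n² + n/7 (R(n) = (n² + (34*(2*n))*n) + n*(⅐) = (n² + (68*n)*n) + n/7 = (n² + 68*n²) + n/7 = 69*n² + n/7)
-271*(W(24, -27) + R(24)) = -271*(√((-27)² + 24²) + (⅐)*24*(1 + 483*24)) = -271*(√(729 + 576) + (⅐)*24*(1 + 11592)) = -271*(√1305 + (⅐)*24*11593) = -271*(3*√145 + 278232/7) = -271*(278232/7 + 3*√145) = -75400872/7 - 813*√145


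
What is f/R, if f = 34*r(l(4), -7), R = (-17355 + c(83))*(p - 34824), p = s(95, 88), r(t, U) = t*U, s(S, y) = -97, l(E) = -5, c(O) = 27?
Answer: 595/302555544 ≈ 1.9666e-6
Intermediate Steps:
r(t, U) = U*t
p = -97
R = 605111088 (R = (-17355 + 27)*(-97 - 34824) = -17328*(-34921) = 605111088)
f = 1190 (f = 34*(-7*(-5)) = 34*35 = 1190)
f/R = 1190/605111088 = 1190*(1/605111088) = 595/302555544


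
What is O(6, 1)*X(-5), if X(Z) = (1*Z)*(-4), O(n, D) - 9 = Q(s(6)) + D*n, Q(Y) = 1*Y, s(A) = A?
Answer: 420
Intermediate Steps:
Q(Y) = Y
O(n, D) = 15 + D*n (O(n, D) = 9 + (6 + D*n) = 15 + D*n)
X(Z) = -4*Z (X(Z) = Z*(-4) = -4*Z)
O(6, 1)*X(-5) = (15 + 1*6)*(-4*(-5)) = (15 + 6)*20 = 21*20 = 420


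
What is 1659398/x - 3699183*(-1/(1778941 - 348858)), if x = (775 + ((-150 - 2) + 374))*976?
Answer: 2986324135105/695786862488 ≈ 4.2920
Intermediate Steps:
x = 973072 (x = (775 + (-152 + 374))*976 = (775 + 222)*976 = 997*976 = 973072)
1659398/x - 3699183*(-1/(1778941 - 348858)) = 1659398/973072 - 3699183*(-1/(1778941 - 348858)) = 1659398*(1/973072) - 3699183/((-1*1430083)) = 829699/486536 - 3699183/(-1430083) = 829699/486536 - 3699183*(-1/1430083) = 829699/486536 + 3699183/1430083 = 2986324135105/695786862488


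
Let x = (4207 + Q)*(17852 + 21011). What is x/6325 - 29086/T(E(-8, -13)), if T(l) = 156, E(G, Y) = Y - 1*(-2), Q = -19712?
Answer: -856227419/8970 ≈ -95455.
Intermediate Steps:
E(G, Y) = 2 + Y (E(G, Y) = Y + 2 = 2 + Y)
x = -602570815 (x = (4207 - 19712)*(17852 + 21011) = -15505*38863 = -602570815)
x/6325 - 29086/T(E(-8, -13)) = -602570815/6325 - 29086/156 = -602570815*1/6325 - 29086*1/156 = -10955833/115 - 14543/78 = -856227419/8970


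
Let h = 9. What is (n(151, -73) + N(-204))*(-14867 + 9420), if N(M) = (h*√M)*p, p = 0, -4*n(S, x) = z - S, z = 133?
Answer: -49023/2 ≈ -24512.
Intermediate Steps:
n(S, x) = -133/4 + S/4 (n(S, x) = -(133 - S)/4 = -133/4 + S/4)
N(M) = 0 (N(M) = (9*√M)*0 = 0)
(n(151, -73) + N(-204))*(-14867 + 9420) = ((-133/4 + (¼)*151) + 0)*(-14867 + 9420) = ((-133/4 + 151/4) + 0)*(-5447) = (9/2 + 0)*(-5447) = (9/2)*(-5447) = -49023/2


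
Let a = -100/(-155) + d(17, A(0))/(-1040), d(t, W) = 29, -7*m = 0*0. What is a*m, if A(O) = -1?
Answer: 0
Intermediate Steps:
m = 0 (m = -0*0 = -1/7*0 = 0)
a = 19901/32240 (a = -100/(-155) + 29/(-1040) = -100*(-1/155) + 29*(-1/1040) = 20/31 - 29/1040 = 19901/32240 ≈ 0.61728)
a*m = (19901/32240)*0 = 0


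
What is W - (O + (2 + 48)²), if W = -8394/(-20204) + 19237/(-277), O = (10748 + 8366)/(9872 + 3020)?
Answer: -11591444349327/4509386321 ≈ -2570.5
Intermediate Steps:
O = 9557/6446 (O = 19114/12892 = 19114*(1/12892) = 9557/6446 ≈ 1.4826)
W = -193169605/2798254 (W = -8394*(-1/20204) + 19237*(-1/277) = 4197/10102 - 19237/277 = -193169605/2798254 ≈ -69.032)
W - (O + (2 + 48)²) = -193169605/2798254 - (9557/6446 + (2 + 48)²) = -193169605/2798254 - (9557/6446 + 50²) = -193169605/2798254 - (9557/6446 + 2500) = -193169605/2798254 - 1*16124557/6446 = -193169605/2798254 - 16124557/6446 = -11591444349327/4509386321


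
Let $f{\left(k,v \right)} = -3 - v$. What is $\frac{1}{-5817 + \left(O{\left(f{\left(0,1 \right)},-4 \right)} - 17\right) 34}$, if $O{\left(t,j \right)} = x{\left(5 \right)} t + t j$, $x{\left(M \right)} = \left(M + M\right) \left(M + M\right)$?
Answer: $- \frac{1}{19451} \approx -5.1411 \cdot 10^{-5}$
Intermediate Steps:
$x{\left(M \right)} = 4 M^{2}$ ($x{\left(M \right)} = 2 M 2 M = 4 M^{2}$)
$O{\left(t,j \right)} = 100 t + j t$ ($O{\left(t,j \right)} = 4 \cdot 5^{2} t + t j = 4 \cdot 25 t + j t = 100 t + j t$)
$\frac{1}{-5817 + \left(O{\left(f{\left(0,1 \right)},-4 \right)} - 17\right) 34} = \frac{1}{-5817 + \left(\left(-3 - 1\right) \left(100 - 4\right) - 17\right) 34} = \frac{1}{-5817 + \left(\left(-3 - 1\right) 96 - 17\right) 34} = \frac{1}{-5817 + \left(\left(-4\right) 96 - 17\right) 34} = \frac{1}{-5817 + \left(-384 - 17\right) 34} = \frac{1}{-5817 - 13634} = \frac{1}{-19451} = - \frac{1}{19451}$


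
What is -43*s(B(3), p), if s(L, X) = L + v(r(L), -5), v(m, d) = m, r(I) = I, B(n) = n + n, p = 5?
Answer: -516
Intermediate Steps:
B(n) = 2*n
s(L, X) = 2*L (s(L, X) = L + L = 2*L)
-43*s(B(3), p) = -86*2*3 = -86*6 = -43*12 = -516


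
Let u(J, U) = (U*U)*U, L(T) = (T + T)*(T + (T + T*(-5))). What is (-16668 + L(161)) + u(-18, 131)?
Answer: 2075897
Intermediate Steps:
L(T) = -6*T² (L(T) = (2*T)*(T + (T - 5*T)) = (2*T)*(T - 4*T) = (2*T)*(-3*T) = -6*T²)
u(J, U) = U³ (u(J, U) = U²*U = U³)
(-16668 + L(161)) + u(-18, 131) = (-16668 - 6*161²) + 131³ = (-16668 - 6*25921) + 2248091 = (-16668 - 155526) + 2248091 = -172194 + 2248091 = 2075897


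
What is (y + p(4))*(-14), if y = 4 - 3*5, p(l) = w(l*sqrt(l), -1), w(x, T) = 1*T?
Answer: 168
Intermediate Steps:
w(x, T) = T
p(l) = -1
y = -11 (y = 4 - 15 = -11)
(y + p(4))*(-14) = (-11 - 1)*(-14) = -12*(-14) = 168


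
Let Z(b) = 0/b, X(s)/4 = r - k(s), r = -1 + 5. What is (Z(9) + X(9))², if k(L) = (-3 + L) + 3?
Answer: 400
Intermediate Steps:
r = 4
k(L) = L
X(s) = 16 - 4*s (X(s) = 4*(4 - s) = 16 - 4*s)
Z(b) = 0
(Z(9) + X(9))² = (0 + (16 - 4*9))² = (0 + (16 - 36))² = (0 - 20)² = (-20)² = 400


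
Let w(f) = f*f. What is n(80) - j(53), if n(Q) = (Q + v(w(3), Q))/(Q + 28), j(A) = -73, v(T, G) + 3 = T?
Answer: 3985/54 ≈ 73.796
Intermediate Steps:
w(f) = f²
v(T, G) = -3 + T
n(Q) = (6 + Q)/(28 + Q) (n(Q) = (Q + (-3 + 3²))/(Q + 28) = (Q + (-3 + 9))/(28 + Q) = (Q + 6)/(28 + Q) = (6 + Q)/(28 + Q))
n(80) - j(53) = (6 + 80)/(28 + 80) - 1*(-73) = 86/108 + 73 = (1/108)*86 + 73 = 43/54 + 73 = 3985/54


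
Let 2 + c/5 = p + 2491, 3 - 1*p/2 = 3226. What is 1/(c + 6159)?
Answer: -1/13626 ≈ -7.3389e-5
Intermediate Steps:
p = -6446 (p = 6 - 2*3226 = 6 - 6452 = -6446)
c = -19785 (c = -10 + 5*(-6446 + 2491) = -10 + 5*(-3955) = -10 - 19775 = -19785)
1/(c + 6159) = 1/(-19785 + 6159) = 1/(-13626) = -1/13626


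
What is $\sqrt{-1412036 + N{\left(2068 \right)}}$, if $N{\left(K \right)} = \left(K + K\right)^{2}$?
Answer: $2 \sqrt{3923615} \approx 3961.6$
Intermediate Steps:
$N{\left(K \right)} = 4 K^{2}$ ($N{\left(K \right)} = \left(2 K\right)^{2} = 4 K^{2}$)
$\sqrt{-1412036 + N{\left(2068 \right)}} = \sqrt{-1412036 + 4 \cdot 2068^{2}} = \sqrt{-1412036 + 4 \cdot 4276624} = \sqrt{-1412036 + 17106496} = \sqrt{15694460} = 2 \sqrt{3923615}$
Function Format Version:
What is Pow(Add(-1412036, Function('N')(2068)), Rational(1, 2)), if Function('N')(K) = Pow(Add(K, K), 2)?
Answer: Mul(2, Pow(3923615, Rational(1, 2))) ≈ 3961.6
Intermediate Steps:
Function('N')(K) = Mul(4, Pow(K, 2)) (Function('N')(K) = Pow(Mul(2, K), 2) = Mul(4, Pow(K, 2)))
Pow(Add(-1412036, Function('N')(2068)), Rational(1, 2)) = Pow(Add(-1412036, Mul(4, Pow(2068, 2))), Rational(1, 2)) = Pow(Add(-1412036, Mul(4, 4276624)), Rational(1, 2)) = Pow(Add(-1412036, 17106496), Rational(1, 2)) = Pow(15694460, Rational(1, 2)) = Mul(2, Pow(3923615, Rational(1, 2)))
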